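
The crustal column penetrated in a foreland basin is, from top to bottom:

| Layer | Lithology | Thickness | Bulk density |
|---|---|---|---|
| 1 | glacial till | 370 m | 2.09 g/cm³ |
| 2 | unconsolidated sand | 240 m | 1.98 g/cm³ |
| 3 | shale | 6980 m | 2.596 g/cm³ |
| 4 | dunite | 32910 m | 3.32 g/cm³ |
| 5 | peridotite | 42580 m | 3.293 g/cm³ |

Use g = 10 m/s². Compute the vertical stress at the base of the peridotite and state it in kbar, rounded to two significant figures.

glacial till: 2090 kg/m³ × 10 m/s² × 370 m = 7.733×10^6 Pa = 0.07733 kbar
unconsolidated sand: 1980 kg/m³ × 10 m/s² × 240 m = 4.752×10^6 Pa = 0.04752 kbar
shale: 2596 kg/m³ × 10 m/s² × 6980 m = 1.812×10^8 Pa = 1.812 kbar
dunite: 3320 kg/m³ × 10 m/s² × 32910 m = 1.093×10^9 Pa = 10.93 kbar
peridotite: 3293 kg/m³ × 10 m/s² × 42580 m = 1.402×10^9 Pa = 14.02 kbar
Total = 0.07733 + 0.04752 + 1.812 + 10.93 + 14.02 = 26.885 kbar

27 kbar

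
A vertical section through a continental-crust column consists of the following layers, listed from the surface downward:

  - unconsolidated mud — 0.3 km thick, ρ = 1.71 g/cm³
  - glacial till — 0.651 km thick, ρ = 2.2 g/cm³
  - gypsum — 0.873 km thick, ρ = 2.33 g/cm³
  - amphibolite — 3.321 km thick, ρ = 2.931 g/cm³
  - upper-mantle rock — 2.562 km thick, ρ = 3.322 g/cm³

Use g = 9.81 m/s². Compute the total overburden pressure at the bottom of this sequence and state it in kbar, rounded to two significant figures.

2.2 kbar

unconsolidated mud: 1710 kg/m³ × 9.81 m/s² × 300 m = 5.033×10^6 Pa = 0.05033 kbar
glacial till: 2200 kg/m³ × 9.81 m/s² × 651 m = 1.405×10^7 Pa = 0.1405 kbar
gypsum: 2330 kg/m³ × 9.81 m/s² × 873 m = 1.995×10^7 Pa = 0.1995 kbar
amphibolite: 2931 kg/m³ × 9.81 m/s² × 3321 m = 9.549×10^7 Pa = 0.9549 kbar
upper-mantle rock: 3322 kg/m³ × 9.81 m/s² × 2562 m = 8.349×10^7 Pa = 0.8349 kbar
Total = 0.05033 + 0.1405 + 0.1995 + 0.9549 + 0.8349 = 2.1802 kbar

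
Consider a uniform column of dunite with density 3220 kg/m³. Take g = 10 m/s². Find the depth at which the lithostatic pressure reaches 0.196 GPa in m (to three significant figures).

h = P/(ρg) = 0.196 GPa / (3220 kg/m³ × 10 m/s²) = 1.960×10^8 Pa / 32200 Pa/m = 6087.0 m

6090 m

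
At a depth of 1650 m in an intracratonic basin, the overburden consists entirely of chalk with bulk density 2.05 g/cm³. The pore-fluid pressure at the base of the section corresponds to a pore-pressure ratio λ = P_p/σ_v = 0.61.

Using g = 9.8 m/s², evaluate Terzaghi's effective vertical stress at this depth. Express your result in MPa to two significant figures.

13 MPa

Overburden (lithostatic) stress σ_v:
chalk: 2050 kg/m³ × 9.8 m/s² × 1650 m = 3.315×10^7 Pa = 33.15 MPa
Pore pressure P_p = λ·σ_v = 0.61 × 33.15 MPa = 20.22 MPa
Effective stress σ' = σ_v − P_p = 33.15 − 20.22 = 12.928 MPa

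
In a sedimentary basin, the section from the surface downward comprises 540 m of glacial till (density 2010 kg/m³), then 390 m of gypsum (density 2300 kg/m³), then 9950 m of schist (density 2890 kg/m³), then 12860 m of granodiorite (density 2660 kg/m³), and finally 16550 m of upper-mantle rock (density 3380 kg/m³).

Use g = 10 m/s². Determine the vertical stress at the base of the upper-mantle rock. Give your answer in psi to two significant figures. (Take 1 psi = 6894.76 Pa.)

180000 psi

glacial till: 2010 kg/m³ × 10 m/s² × 540 m = 1.085×10^7 Pa = 1574 psi
gypsum: 2300 kg/m³ × 10 m/s² × 390 m = 8.970×10^6 Pa = 1301 psi
schist: 2890 kg/m³ × 10 m/s² × 9950 m = 2.876×10^8 Pa = 41706 psi
granodiorite: 2660 kg/m³ × 10 m/s² × 12860 m = 3.421×10^8 Pa = 49614 psi
upper-mantle rock: 3380 kg/m³ × 10 m/s² × 16550 m = 5.594×10^8 Pa = 81133 psi
Total = 1574 + 1301 + 41706 + 49614 + 81133 = 1.7533×10^5 psi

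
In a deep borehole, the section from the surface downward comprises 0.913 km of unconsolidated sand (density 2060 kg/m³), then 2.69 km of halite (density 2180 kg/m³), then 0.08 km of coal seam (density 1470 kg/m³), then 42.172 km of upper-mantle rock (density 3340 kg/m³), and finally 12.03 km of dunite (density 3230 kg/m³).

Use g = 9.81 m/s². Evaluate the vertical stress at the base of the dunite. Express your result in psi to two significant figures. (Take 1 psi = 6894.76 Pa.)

unconsolidated sand: 2060 kg/m³ × 9.81 m/s² × 913 m = 1.845×10^7 Pa = 2676 psi
halite: 2180 kg/m³ × 9.81 m/s² × 2690 m = 5.753×10^7 Pa = 8344 psi
coal seam: 1470 kg/m³ × 9.81 m/s² × 80 m = 1.154×10^6 Pa = 167.3 psi
upper-mantle rock: 3340 kg/m³ × 9.81 m/s² × 42172 m = 1.382×10^9 Pa = 2.004×10^5 psi
dunite: 3230 kg/m³ × 9.81 m/s² × 12030 m = 3.812×10^8 Pa = 55286 psi
Total = 2676 + 8344 + 167.3 + 2.004×10^5 + 55286 = 2.6688×10^5 psi

270000 psi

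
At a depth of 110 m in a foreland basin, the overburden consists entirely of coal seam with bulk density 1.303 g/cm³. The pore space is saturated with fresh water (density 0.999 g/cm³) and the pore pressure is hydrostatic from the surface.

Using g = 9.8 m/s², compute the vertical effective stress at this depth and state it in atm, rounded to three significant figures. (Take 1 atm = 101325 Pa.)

3.23 atm

Overburden (lithostatic) stress σ_v:
coal seam: 1303 kg/m³ × 9.8 m/s² × 110 m = 1.405×10^6 Pa = 1.405 MPa
Pore pressure P_p = 999 kg/m³ × 9.8 m/s² × 110 m = 1.077×10^6 Pa = 1.077 MPa
Effective stress σ' = σ_v − P_p = 1.405 − 1.077 = 0.32771 MPa = 3.2343 atm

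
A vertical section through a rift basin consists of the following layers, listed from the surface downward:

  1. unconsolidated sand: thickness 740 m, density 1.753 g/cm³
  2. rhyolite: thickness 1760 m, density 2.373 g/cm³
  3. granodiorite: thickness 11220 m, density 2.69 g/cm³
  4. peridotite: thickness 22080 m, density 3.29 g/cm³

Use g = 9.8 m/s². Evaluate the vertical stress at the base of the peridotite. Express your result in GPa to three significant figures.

1.06 GPa

unconsolidated sand: 1753 kg/m³ × 9.8 m/s² × 740 m = 1.271×10^7 Pa = 0.01271 GPa
rhyolite: 2373 kg/m³ × 9.8 m/s² × 1760 m = 4.093×10^7 Pa = 0.04093 GPa
granodiorite: 2690 kg/m³ × 9.8 m/s² × 11220 m = 2.958×10^8 Pa = 0.2958 GPa
peridotite: 3290 kg/m³ × 9.8 m/s² × 22080 m = 7.119×10^8 Pa = 0.7119 GPa
Total = 0.01271 + 0.04093 + 0.2958 + 0.7119 = 1.0613 GPa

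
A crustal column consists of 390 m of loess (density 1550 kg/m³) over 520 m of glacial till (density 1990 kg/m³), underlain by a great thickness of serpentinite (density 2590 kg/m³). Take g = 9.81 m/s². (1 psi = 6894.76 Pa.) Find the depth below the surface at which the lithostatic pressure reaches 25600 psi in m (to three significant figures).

7220 m

Pressure at base of upper layers: 1550×9.81×390 + 1990×9.81×520 = 1.608×10^7 Pa = 2332 psi
Remaining pressure to be supplied by serpentinite: 1.765×10^8 − 1.608×10^7 = 1.604×10^8 Pa
Additional depth in serpentinite = 1.604×10^8 Pa / (2590 kg/m³ × 9.81 m/s²) = 6314.0 m
Total depth = 910 m + 6314.0 m = 7224.0 m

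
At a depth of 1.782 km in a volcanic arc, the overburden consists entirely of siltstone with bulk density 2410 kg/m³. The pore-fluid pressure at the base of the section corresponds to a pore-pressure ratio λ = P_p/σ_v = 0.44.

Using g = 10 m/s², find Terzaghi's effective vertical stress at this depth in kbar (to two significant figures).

0.24 kbar

Overburden (lithostatic) stress σ_v:
siltstone: 2410 kg/m³ × 10 m/s² × 1782 m = 4.295×10^7 Pa = 42.95 MPa
Pore pressure P_p = λ·σ_v = 0.44 × 42.95 MPa = 18.90 MPa
Effective stress σ' = σ_v − P_p = 42.95 − 18.90 = 24.050 MPa = 0.24050 kbar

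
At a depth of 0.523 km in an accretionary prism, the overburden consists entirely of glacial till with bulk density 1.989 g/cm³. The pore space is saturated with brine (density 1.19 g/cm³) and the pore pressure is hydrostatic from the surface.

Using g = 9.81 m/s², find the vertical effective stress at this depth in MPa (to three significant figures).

4.10 MPa

Overburden (lithostatic) stress σ_v:
glacial till: 1989 kg/m³ × 9.81 m/s² × 523 m = 1.020×10^7 Pa = 10.20 MPa
Pore pressure P_p = 1190 kg/m³ × 9.81 m/s² × 523 m = 6.105×10^6 Pa = 6.105 MPa
Effective stress σ' = σ_v − P_p = 10.20 − 6.105 = 4.0994 MPa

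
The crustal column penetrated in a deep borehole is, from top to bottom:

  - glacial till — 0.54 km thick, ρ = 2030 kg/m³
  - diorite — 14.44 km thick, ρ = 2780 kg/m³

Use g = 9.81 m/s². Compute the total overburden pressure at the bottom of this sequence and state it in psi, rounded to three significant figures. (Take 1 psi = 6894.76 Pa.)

glacial till: 2030 kg/m³ × 9.81 m/s² × 540 m = 1.075×10^7 Pa = 1560 psi
diorite: 2780 kg/m³ × 9.81 m/s² × 14440 m = 3.938×10^8 Pa = 57117 psi
Total = 1560 + 57117 = 58676 psi

58700 psi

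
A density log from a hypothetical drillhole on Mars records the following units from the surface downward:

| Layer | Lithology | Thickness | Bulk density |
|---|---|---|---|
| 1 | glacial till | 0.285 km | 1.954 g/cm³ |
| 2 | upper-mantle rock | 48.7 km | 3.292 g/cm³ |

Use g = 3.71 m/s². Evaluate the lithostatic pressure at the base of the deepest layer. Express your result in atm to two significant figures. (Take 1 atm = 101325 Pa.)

glacial till: 1954 kg/m³ × 3.71 m/s² × 285 m = 2.066×10^6 Pa = 20.39 atm
upper-mantle rock: 3292 kg/m³ × 3.71 m/s² × 48700 m = 5.948×10^8 Pa = 5870 atm
Total = 20.39 + 5870 = 5890.5 atm

5900 atm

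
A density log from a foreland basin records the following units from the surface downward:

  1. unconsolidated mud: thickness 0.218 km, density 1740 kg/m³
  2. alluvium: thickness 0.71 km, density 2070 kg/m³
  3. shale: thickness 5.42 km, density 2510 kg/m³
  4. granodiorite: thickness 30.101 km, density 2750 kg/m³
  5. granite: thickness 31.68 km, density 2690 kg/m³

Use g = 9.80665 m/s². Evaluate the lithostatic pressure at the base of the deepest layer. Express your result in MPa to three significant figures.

unconsolidated mud: 1740 kg/m³ × 9.80665 m/s² × 218 m = 3.720×10^6 Pa = 3.720 MPa
alluvium: 2070 kg/m³ × 9.80665 m/s² × 710 m = 1.441×10^7 Pa = 14.41 MPa
shale: 2510 kg/m³ × 9.80665 m/s² × 5420 m = 1.334×10^8 Pa = 133.4 MPa
granodiorite: 2750 kg/m³ × 9.80665 m/s² × 30101 m = 8.118×10^8 Pa = 811.8 MPa
granite: 2690 kg/m³ × 9.80665 m/s² × 31680 m = 8.357×10^8 Pa = 835.7 MPa
Total = 3.720 + 14.41 + 133.4 + 811.8 + 835.7 = 1799.0 MPa

1800 MPa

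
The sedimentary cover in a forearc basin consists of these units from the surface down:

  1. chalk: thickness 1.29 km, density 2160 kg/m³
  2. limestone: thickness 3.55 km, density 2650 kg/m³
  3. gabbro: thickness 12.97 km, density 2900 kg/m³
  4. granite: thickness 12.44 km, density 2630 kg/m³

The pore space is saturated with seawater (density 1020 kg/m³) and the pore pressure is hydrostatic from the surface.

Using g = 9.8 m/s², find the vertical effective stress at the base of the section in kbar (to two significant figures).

Overburden (lithostatic) stress σ_v:
chalk: 2160 kg/m³ × 9.8 m/s² × 1290 m = 2.731×10^7 Pa = 27.31 MPa
limestone: 2650 kg/m³ × 9.8 m/s² × 3550 m = 9.219×10^7 Pa = 92.19 MPa
gabbro: 2900 kg/m³ × 9.8 m/s² × 12970 m = 3.686×10^8 Pa = 368.6 MPa
granite: 2630 kg/m³ × 9.8 m/s² × 12440 m = 3.206×10^8 Pa = 320.6 MPa
Total = 27.31 + 92.19 + 368.6 + 320.6 = 808.74 MPa
Pore pressure P_p = 1020 kg/m³ × 9.8 m/s² × 30250 m = 3.024×10^8 Pa = 302.4 MPa
Effective stress σ' = σ_v − P_p = 808.7 − 302.4 = 506.36 MPa = 5.0636 kbar

5.1 kbar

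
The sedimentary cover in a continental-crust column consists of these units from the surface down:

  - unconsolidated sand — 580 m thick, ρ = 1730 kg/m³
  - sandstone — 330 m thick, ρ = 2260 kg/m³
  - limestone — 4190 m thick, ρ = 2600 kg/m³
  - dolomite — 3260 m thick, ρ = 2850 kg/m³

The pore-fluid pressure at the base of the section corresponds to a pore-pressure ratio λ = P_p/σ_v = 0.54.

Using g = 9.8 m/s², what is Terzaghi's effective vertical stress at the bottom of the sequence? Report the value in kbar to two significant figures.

0.99 kbar

Overburden (lithostatic) stress σ_v:
unconsolidated sand: 1730 kg/m³ × 9.8 m/s² × 580 m = 9.833×10^6 Pa = 9.833 MPa
sandstone: 2260 kg/m³ × 9.8 m/s² × 330 m = 7.309×10^6 Pa = 7.309 MPa
limestone: 2600 kg/m³ × 9.8 m/s² × 4190 m = 1.068×10^8 Pa = 106.8 MPa
dolomite: 2850 kg/m³ × 9.8 m/s² × 3260 m = 9.105×10^7 Pa = 91.05 MPa
Total = 9.833 + 7.309 + 106.8 + 91.05 = 214.96 MPa
Pore pressure P_p = λ·σ_v = 0.54 × 215.0 MPa = 116.1 MPa
Effective stress σ' = σ_v − P_p = 215.0 − 116.1 = 98.879 MPa = 0.98879 kbar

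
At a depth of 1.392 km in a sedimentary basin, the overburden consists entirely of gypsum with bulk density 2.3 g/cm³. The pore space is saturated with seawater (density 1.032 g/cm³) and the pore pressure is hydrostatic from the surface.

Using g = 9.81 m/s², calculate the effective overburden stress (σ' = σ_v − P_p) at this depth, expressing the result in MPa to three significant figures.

Overburden (lithostatic) stress σ_v:
gypsum: 2300 kg/m³ × 9.81 m/s² × 1392 m = 3.141×10^7 Pa = 31.41 MPa
Pore pressure P_p = 1032 kg/m³ × 9.81 m/s² × 1392 m = 1.409×10^7 Pa = 14.09 MPa
Effective stress σ' = σ_v − P_p = 31.41 − 14.09 = 17.315 MPa

17.3 MPa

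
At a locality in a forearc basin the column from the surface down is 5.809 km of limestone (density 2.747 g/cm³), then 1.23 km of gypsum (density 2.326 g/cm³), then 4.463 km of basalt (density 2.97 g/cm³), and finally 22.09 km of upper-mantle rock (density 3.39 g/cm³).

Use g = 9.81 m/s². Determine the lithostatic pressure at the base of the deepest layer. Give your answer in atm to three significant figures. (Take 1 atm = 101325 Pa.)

10400 atm

limestone: 2747 kg/m³ × 9.81 m/s² × 5809 m = 1.565×10^8 Pa = 1545 atm
gypsum: 2326 kg/m³ × 9.81 m/s² × 1230 m = 2.807×10^7 Pa = 277.0 atm
basalt: 2970 kg/m³ × 9.81 m/s² × 4463 m = 1.300×10^8 Pa = 1283 atm
upper-mantle rock: 3390 kg/m³ × 9.81 m/s² × 22090 m = 7.346×10^8 Pa = 7250 atm
Total = 1545 + 277.0 + 1283 + 7250 = 10355 atm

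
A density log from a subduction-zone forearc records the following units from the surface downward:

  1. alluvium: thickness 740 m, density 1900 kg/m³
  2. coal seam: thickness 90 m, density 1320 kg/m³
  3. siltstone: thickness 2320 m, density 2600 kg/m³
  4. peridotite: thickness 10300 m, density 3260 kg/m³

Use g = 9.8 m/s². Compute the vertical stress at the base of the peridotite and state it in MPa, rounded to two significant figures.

alluvium: 1900 kg/m³ × 9.8 m/s² × 740 m = 1.378×10^7 Pa = 13.78 MPa
coal seam: 1320 kg/m³ × 9.8 m/s² × 90 m = 1.164×10^6 Pa = 1.164 MPa
siltstone: 2600 kg/m³ × 9.8 m/s² × 2320 m = 5.911×10^7 Pa = 59.11 MPa
peridotite: 3260 kg/m³ × 9.8 m/s² × 10300 m = 3.291×10^8 Pa = 329.1 MPa
Total = 13.78 + 1.164 + 59.11 + 329.1 = 403.12 MPa

400 MPa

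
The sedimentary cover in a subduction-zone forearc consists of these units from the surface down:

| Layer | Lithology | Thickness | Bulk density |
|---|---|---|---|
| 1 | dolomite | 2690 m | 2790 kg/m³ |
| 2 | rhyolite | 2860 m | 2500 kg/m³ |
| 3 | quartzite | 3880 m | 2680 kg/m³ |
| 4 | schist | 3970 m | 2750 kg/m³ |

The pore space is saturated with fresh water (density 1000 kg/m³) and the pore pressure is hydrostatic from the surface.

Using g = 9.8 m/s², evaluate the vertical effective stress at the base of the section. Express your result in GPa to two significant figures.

Overburden (lithostatic) stress σ_v:
dolomite: 2790 kg/m³ × 9.8 m/s² × 2690 m = 7.355×10^7 Pa = 73.55 MPa
rhyolite: 2500 kg/m³ × 9.8 m/s² × 2860 m = 7.007×10^7 Pa = 70.07 MPa
quartzite: 2680 kg/m³ × 9.8 m/s² × 3880 m = 1.019×10^8 Pa = 101.9 MPa
schist: 2750 kg/m³ × 9.8 m/s² × 3970 m = 1.070×10^8 Pa = 107.0 MPa
Total = 73.55 + 70.07 + 101.9 + 107.0 = 352.52 MPa
Pore pressure P_p = 1000 kg/m³ × 9.8 m/s² × 13400 m = 1.313×10^8 Pa = 131.3 MPa
Effective stress σ' = σ_v − P_p = 352.5 − 131.3 = 221.20 MPa = 0.22120 GPa

0.22 GPa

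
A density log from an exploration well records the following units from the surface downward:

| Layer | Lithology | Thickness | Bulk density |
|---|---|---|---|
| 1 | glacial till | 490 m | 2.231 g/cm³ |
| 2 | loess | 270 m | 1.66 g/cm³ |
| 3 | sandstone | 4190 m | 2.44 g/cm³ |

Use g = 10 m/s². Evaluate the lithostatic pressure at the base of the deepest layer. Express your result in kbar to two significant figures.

1.2 kbar

glacial till: 2231 kg/m³ × 10 m/s² × 490 m = 1.093×10^7 Pa = 0.1093 kbar
loess: 1660 kg/m³ × 10 m/s² × 270 m = 4.482×10^6 Pa = 0.04482 kbar
sandstone: 2440 kg/m³ × 10 m/s² × 4190 m = 1.022×10^8 Pa = 1.022 kbar
Total = 0.1093 + 0.04482 + 1.022 = 1.1765 kbar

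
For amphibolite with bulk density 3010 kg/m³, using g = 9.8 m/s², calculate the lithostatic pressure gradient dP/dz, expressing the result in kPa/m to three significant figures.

dP/dz = ρg = 3010 kg/m³ × 9.8 m/s² = 29498 Pa/m
= 29498 Pa/m × (1 kPa/m / 1000.0 Pa/m) = 29.498 kPa/m

29.5 kPa/m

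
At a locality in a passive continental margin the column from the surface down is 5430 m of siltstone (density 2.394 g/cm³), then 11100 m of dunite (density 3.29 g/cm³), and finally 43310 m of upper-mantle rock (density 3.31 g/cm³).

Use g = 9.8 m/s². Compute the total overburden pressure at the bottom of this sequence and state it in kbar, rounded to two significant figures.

19 kbar

siltstone: 2394 kg/m³ × 9.8 m/s² × 5430 m = 1.274×10^8 Pa = 1.274 kbar
dunite: 3290 kg/m³ × 9.8 m/s² × 11100 m = 3.579×10^8 Pa = 3.579 kbar
upper-mantle rock: 3310 kg/m³ × 9.8 m/s² × 43310 m = 1.405×10^9 Pa = 14.05 kbar
Total = 1.274 + 3.579 + 14.05 = 18.902 kbar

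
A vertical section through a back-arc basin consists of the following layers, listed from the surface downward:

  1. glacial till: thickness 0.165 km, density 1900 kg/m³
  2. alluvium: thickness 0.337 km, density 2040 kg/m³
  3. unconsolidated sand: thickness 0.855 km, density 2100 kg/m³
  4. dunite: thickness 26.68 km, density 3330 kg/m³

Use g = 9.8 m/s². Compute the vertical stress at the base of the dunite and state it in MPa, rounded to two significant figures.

900 MPa

glacial till: 1900 kg/m³ × 9.8 m/s² × 165 m = 3.072×10^6 Pa = 3.072 MPa
alluvium: 2040 kg/m³ × 9.8 m/s² × 337 m = 6.737×10^6 Pa = 6.737 MPa
unconsolidated sand: 2100 kg/m³ × 9.8 m/s² × 855 m = 1.760×10^7 Pa = 17.60 MPa
dunite: 3330 kg/m³ × 9.8 m/s² × 26680 m = 8.707×10^8 Pa = 870.7 MPa
Total = 3.072 + 6.737 + 17.60 + 870.7 = 898.08 MPa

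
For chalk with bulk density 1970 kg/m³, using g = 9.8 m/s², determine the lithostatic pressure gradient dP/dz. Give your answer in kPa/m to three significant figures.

dP/dz = ρg = 1970 kg/m³ × 9.8 m/s² = 19306 Pa/m
= 19306 Pa/m × (1 kPa/m / 1000.0 Pa/m) = 19.306 kPa/m

19.3 kPa/m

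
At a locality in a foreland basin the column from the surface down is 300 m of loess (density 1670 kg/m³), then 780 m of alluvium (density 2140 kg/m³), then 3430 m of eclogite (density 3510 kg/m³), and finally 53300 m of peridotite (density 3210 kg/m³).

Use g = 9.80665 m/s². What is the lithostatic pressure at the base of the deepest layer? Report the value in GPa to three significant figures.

loess: 1670 kg/m³ × 9.80665 m/s² × 300 m = 4.913×10^6 Pa = 4.913×10^-3 GPa
alluvium: 2140 kg/m³ × 9.80665 m/s² × 780 m = 1.637×10^7 Pa = 0.01637 GPa
eclogite: 3510 kg/m³ × 9.80665 m/s² × 3430 m = 1.181×10^8 Pa = 0.1181 GPa
peridotite: 3210 kg/m³ × 9.80665 m/s² × 53300 m = 1.678×10^9 Pa = 1.678 GPa
Total = 4.913×10^-3 + 0.01637 + 0.1181 + 1.678 = 1.8172 GPa

1.82 GPa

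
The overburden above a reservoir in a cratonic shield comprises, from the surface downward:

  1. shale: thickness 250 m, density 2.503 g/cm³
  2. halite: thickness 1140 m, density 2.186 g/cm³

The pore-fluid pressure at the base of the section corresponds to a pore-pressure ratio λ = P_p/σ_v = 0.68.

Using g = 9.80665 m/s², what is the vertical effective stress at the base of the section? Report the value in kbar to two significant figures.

Overburden (lithostatic) stress σ_v:
shale: 2503 kg/m³ × 9.80665 m/s² × 250 m = 6.137×10^6 Pa = 6.137 MPa
halite: 2186 kg/m³ × 9.80665 m/s² × 1140 m = 2.444×10^7 Pa = 24.44 MPa
Total = 6.137 + 24.44 = 30.575 MPa
Pore pressure P_p = λ·σ_v = 0.68 × 30.58 MPa = 20.79 MPa
Effective stress σ' = σ_v − P_p = 30.58 − 20.79 = 9.7840 MPa = 0.097840 kbar

0.098 kbar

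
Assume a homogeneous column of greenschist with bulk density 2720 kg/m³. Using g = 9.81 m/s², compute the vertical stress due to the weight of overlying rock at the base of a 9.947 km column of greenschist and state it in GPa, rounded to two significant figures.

greenschist: 2720 kg/m³ × 9.81 m/s² × 9947 m = 2.654×10^8 Pa = 0.2654 GPa

0.27 GPa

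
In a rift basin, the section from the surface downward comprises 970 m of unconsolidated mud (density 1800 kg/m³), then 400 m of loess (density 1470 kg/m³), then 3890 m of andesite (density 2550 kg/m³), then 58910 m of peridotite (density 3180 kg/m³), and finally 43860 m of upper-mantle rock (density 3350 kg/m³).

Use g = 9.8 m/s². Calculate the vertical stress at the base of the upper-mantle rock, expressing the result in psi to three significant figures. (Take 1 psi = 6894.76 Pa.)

493000 psi

unconsolidated mud: 1800 kg/m³ × 9.8 m/s² × 970 m = 1.711×10^7 Pa = 2482 psi
loess: 1470 kg/m³ × 9.8 m/s² × 400 m = 5.762×10^6 Pa = 835.8 psi
andesite: 2550 kg/m³ × 9.8 m/s² × 3890 m = 9.721×10^7 Pa = 14099 psi
peridotite: 3180 kg/m³ × 9.8 m/s² × 58910 m = 1.836×10^9 Pa = 2.663×10^5 psi
upper-mantle rock: 3350 kg/m³ × 9.8 m/s² × 43860 m = 1.440×10^9 Pa = 2.088×10^5 psi
Total = 2482 + 835.8 + 14099 + 2.663×10^5 + 2.088×10^5 = 4.9253×10^5 psi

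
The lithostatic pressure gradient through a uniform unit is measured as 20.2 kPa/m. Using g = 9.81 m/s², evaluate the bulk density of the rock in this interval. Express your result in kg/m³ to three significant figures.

ρ = (dP/dz)/g = 20.2 kPa/m / 9.81 m/s² = 20200 Pa/m / 9.81 m/s² = 2059.1 kg/m³

2060 kg/m³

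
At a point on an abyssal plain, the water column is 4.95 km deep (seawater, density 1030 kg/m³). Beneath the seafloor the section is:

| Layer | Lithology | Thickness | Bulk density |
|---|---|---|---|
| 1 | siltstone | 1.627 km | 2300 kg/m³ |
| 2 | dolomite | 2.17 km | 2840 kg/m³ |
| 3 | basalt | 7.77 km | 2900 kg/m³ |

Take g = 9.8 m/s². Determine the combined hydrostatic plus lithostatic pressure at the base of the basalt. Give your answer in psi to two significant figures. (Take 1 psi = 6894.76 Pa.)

53000 psi

seawater: 1030 kg/m³ × 9.8 m/s² × 4950 m = 4.997×10^7 Pa = 7247 psi
siltstone: 2300 kg/m³ × 9.8 m/s² × 1627 m = 3.667×10^7 Pa = 5319 psi
dolomite: 2840 kg/m³ × 9.8 m/s² × 2170 m = 6.040×10^7 Pa = 8760 psi
basalt: 2900 kg/m³ × 9.8 m/s² × 7770 m = 2.208×10^8 Pa = 32028 psi
Total = 7247 + 5319 + 8760 + 32028 = 53353 psi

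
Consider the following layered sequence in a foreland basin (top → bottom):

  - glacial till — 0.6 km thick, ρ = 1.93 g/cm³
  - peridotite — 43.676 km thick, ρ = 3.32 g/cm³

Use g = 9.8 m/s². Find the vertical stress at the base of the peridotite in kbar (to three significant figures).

14.3 kbar

glacial till: 1930 kg/m³ × 9.8 m/s² × 600 m = 1.135×10^7 Pa = 0.1135 kbar
peridotite: 3320 kg/m³ × 9.8 m/s² × 43676 m = 1.421×10^9 Pa = 14.21 kbar
Total = 0.1135 + 14.21 = 14.324 kbar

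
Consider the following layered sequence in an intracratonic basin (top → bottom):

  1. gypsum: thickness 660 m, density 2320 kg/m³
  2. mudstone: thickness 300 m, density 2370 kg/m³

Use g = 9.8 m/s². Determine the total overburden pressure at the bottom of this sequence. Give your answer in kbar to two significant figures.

gypsum: 2320 kg/m³ × 9.8 m/s² × 660 m = 1.501×10^7 Pa = 0.1501 kbar
mudstone: 2370 kg/m³ × 9.8 m/s² × 300 m = 6.968×10^6 Pa = 0.06968 kbar
Total = 0.1501 + 0.06968 = 0.21974 kbar

0.22 kbar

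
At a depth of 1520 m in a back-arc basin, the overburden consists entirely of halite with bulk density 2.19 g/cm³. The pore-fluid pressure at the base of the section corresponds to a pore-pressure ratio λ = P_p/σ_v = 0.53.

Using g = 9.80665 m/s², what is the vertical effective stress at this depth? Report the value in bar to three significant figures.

153 bar

Overburden (lithostatic) stress σ_v:
halite: 2190 kg/m³ × 9.80665 m/s² × 1520 m = 3.264×10^7 Pa = 32.64 MPa
Pore pressure P_p = λ·σ_v = 0.53 × 32.64 MPa = 17.30 MPa
Effective stress σ' = σ_v − P_p = 32.64 − 17.30 = 15.343 MPa = 153.43 bar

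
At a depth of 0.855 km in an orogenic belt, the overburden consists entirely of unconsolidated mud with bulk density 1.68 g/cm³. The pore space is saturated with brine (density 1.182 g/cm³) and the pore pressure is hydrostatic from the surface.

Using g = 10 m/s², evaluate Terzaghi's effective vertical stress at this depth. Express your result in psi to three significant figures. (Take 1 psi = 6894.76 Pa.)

Overburden (lithostatic) stress σ_v:
unconsolidated mud: 1680 kg/m³ × 10 m/s² × 855 m = 1.436×10^7 Pa = 14.36 MPa
Pore pressure P_p = 1182 kg/m³ × 10 m/s² × 855 m = 1.011×10^7 Pa = 10.11 MPa
Effective stress σ' = σ_v − P_p = 14.36 − 10.11 = 4.2579 MPa = 617.56 psi

618 psi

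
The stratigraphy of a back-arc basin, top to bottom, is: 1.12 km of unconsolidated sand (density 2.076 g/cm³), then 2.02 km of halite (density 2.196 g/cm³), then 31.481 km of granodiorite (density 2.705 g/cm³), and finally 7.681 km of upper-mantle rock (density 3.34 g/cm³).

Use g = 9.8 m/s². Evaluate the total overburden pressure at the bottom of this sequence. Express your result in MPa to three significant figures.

unconsolidated sand: 2076 kg/m³ × 9.8 m/s² × 1120 m = 2.279×10^7 Pa = 22.79 MPa
halite: 2196 kg/m³ × 9.8 m/s² × 2020 m = 4.347×10^7 Pa = 43.47 MPa
granodiorite: 2705 kg/m³ × 9.8 m/s² × 31481 m = 8.345×10^8 Pa = 834.5 MPa
upper-mantle rock: 3340 kg/m³ × 9.8 m/s² × 7681 m = 2.514×10^8 Pa = 251.4 MPa
Total = 22.79 + 43.47 + 834.5 + 251.4 = 1152.2 MPa

1150 MPa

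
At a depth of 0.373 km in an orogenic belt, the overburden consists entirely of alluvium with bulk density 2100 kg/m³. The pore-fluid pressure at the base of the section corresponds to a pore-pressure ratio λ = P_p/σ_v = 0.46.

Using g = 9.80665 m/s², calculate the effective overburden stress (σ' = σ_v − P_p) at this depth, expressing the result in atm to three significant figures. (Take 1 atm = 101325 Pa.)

Overburden (lithostatic) stress σ_v:
alluvium: 2100 kg/m³ × 9.80665 m/s² × 373 m = 7.682×10^6 Pa = 7.682 MPa
Pore pressure P_p = λ·σ_v = 0.46 × 7.682 MPa = 3.534 MPa
Effective stress σ' = σ_v − P_p = 7.682 − 3.534 = 4.1480 MPa = 40.938 atm

40.9 atm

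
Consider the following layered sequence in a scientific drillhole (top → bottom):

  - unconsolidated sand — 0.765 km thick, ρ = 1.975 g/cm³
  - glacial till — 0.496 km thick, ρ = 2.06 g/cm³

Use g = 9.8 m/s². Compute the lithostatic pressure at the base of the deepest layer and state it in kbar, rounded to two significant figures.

unconsolidated sand: 1975 kg/m³ × 9.8 m/s² × 765 m = 1.481×10^7 Pa = 0.1481 kbar
glacial till: 2060 kg/m³ × 9.8 m/s² × 496 m = 1.001×10^7 Pa = 0.1001 kbar
Total = 0.1481 + 0.1001 = 0.24820 kbar

0.25 kbar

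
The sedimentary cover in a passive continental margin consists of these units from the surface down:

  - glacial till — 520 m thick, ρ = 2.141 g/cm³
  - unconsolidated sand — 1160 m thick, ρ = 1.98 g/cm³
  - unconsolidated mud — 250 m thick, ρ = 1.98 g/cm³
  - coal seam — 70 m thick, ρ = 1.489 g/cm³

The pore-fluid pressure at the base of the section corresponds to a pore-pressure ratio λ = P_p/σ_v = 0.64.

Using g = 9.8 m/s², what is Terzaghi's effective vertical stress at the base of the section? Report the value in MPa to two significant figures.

Overburden (lithostatic) stress σ_v:
glacial till: 2141 kg/m³ × 9.8 m/s² × 520 m = 1.091×10^7 Pa = 10.91 MPa
unconsolidated sand: 1980 kg/m³ × 9.8 m/s² × 1160 m = 2.251×10^7 Pa = 22.51 MPa
unconsolidated mud: 1980 kg/m³ × 9.8 m/s² × 250 m = 4.851×10^6 Pa = 4.851 MPa
coal seam: 1489 kg/m³ × 9.8 m/s² × 70 m = 1.021×10^6 Pa = 1.021 MPa
Total = 10.91 + 22.51 + 4.851 + 1.021 = 39.292 MPa
Pore pressure P_p = λ·σ_v = 0.64 × 39.29 MPa = 25.15 MPa
Effective stress σ' = σ_v − P_p = 39.29 − 25.15 = 14.145 MPa

14 MPa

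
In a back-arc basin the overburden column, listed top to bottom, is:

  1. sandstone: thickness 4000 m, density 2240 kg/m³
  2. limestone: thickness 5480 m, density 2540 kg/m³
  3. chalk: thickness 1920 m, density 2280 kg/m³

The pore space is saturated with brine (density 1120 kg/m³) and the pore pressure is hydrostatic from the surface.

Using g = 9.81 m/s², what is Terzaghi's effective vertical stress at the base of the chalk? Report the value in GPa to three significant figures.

Overburden (lithostatic) stress σ_v:
sandstone: 2240 kg/m³ × 9.81 m/s² × 4000 m = 8.790×10^7 Pa = 87.90 MPa
limestone: 2540 kg/m³ × 9.81 m/s² × 5480 m = 1.365×10^8 Pa = 136.5 MPa
chalk: 2280 kg/m³ × 9.81 m/s² × 1920 m = 4.294×10^7 Pa = 42.94 MPa
Total = 87.90 + 136.5 + 42.94 = 267.39 MPa
Pore pressure P_p = 1120 kg/m³ × 9.81 m/s² × 11400 m = 1.253×10^8 Pa = 125.3 MPa
Effective stress σ' = σ_v − P_p = 267.4 − 125.3 = 142.14 MPa = 0.14214 GPa

0.142 GPa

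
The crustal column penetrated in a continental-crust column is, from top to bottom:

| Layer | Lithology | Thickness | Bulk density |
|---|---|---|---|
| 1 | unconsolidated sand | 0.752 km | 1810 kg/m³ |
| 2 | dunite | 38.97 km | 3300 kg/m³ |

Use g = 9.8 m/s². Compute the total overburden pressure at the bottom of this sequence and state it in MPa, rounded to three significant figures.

unconsolidated sand: 1810 kg/m³ × 9.8 m/s² × 752 m = 1.334×10^7 Pa = 13.34 MPa
dunite: 3300 kg/m³ × 9.8 m/s² × 38970 m = 1.260×10^9 Pa = 1260 MPa
Total = 13.34 + 1260 = 1273.6 MPa

1270 MPa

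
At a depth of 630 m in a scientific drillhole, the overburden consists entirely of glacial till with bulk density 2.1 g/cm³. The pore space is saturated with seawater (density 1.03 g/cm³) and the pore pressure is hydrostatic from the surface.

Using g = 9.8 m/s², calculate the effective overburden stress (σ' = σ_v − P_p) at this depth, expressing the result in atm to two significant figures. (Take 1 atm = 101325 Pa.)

Overburden (lithostatic) stress σ_v:
glacial till: 2100 kg/m³ × 9.8 m/s² × 630 m = 1.297×10^7 Pa = 12.97 MPa
Pore pressure P_p = 1030 kg/m³ × 9.8 m/s² × 630 m = 6.359×10^6 Pa = 6.359 MPa
Effective stress σ' = σ_v − P_p = 12.97 − 6.359 = 6.6062 MPa = 65.198 atm

65 atm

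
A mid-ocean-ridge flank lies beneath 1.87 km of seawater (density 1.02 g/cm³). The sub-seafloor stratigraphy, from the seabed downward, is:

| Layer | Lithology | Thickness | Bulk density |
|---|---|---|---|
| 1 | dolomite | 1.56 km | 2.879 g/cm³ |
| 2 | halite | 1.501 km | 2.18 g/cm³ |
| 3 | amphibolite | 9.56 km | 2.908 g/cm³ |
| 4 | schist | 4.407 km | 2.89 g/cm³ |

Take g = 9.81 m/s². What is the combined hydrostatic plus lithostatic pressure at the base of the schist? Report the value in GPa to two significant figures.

seawater: 1020 kg/m³ × 9.81 m/s² × 1870 m = 1.871×10^7 Pa = 0.01871 GPa
dolomite: 2879 kg/m³ × 9.81 m/s² × 1560 m = 4.406×10^7 Pa = 0.04406 GPa
halite: 2180 kg/m³ × 9.81 m/s² × 1501 m = 3.210×10^7 Pa = 0.03210 GPa
amphibolite: 2908 kg/m³ × 9.81 m/s² × 9560 m = 2.727×10^8 Pa = 0.2727 GPa
schist: 2890 kg/m³ × 9.81 m/s² × 4407 m = 1.249×10^8 Pa = 0.1249 GPa
Total = 0.01871 + 0.04406 + 0.03210 + 0.2727 + 0.1249 = 0.49254 GPa

0.49 GPa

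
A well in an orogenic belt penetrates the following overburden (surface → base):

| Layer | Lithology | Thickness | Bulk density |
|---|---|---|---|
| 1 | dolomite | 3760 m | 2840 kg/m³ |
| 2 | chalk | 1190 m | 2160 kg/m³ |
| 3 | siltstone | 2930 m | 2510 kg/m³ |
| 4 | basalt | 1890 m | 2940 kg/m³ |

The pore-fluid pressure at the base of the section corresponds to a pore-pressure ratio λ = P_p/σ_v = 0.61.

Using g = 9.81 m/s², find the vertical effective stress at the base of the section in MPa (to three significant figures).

100 MPa

Overburden (lithostatic) stress σ_v:
dolomite: 2840 kg/m³ × 9.81 m/s² × 3760 m = 1.048×10^8 Pa = 104.8 MPa
chalk: 2160 kg/m³ × 9.81 m/s² × 1190 m = 2.522×10^7 Pa = 25.22 MPa
siltstone: 2510 kg/m³ × 9.81 m/s² × 2930 m = 7.215×10^7 Pa = 72.15 MPa
basalt: 2940 kg/m³ × 9.81 m/s² × 1890 m = 5.451×10^7 Pa = 54.51 MPa
Total = 104.8 + 25.22 + 72.15 + 54.51 = 256.63 MPa
Pore pressure P_p = λ·σ_v = 0.61 × 256.6 MPa = 156.5 MPa
Effective stress σ' = σ_v − P_p = 256.6 − 156.5 = 100.08 MPa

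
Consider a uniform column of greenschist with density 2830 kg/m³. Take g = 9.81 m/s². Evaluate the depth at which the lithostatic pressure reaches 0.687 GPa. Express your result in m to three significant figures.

h = P/(ρg) = 0.687 GPa / (2830 kg/m³ × 9.81 m/s²) = 6.870×10^8 Pa / 27762 Pa/m = 24746 m

24700 m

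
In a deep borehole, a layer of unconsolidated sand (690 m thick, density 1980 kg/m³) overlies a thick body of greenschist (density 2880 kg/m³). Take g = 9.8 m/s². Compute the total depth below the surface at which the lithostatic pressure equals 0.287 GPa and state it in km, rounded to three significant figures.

10.4 km

Pressure at base of upper layers: 1980×9.8×690 = 1.339×10^7 Pa = 0.01339 GPa
Remaining pressure to be supplied by greenschist: 2.870×10^8 − 1.339×10^7 = 2.736×10^8 Pa
Additional depth in greenschist = 2.736×10^8 Pa / (2880 kg/m³ × 9.8 m/s²) = 9694.3 m
Total depth = 690 m + 9694.3 m = 10384 m
= 10.384 km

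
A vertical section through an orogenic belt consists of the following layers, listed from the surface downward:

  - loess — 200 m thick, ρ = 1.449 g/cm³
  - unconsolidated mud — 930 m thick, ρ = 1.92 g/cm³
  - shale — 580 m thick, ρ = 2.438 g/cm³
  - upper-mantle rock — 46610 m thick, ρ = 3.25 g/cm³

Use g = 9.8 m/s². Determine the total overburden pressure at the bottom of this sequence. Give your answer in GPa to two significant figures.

loess: 1449 kg/m³ × 9.8 m/s² × 200 m = 2.840×10^6 Pa = 2.840×10^-3 GPa
unconsolidated mud: 1920 kg/m³ × 9.8 m/s² × 930 m = 1.750×10^7 Pa = 0.01750 GPa
shale: 2438 kg/m³ × 9.8 m/s² × 580 m = 1.386×10^7 Pa = 0.01386 GPa
upper-mantle rock: 3250 kg/m³ × 9.8 m/s² × 46610 m = 1.485×10^9 Pa = 1.485 GPa
Total = 2.840×10^-3 + 0.01750 + 0.01386 + 1.485 = 1.5187 GPa

1.5 GPa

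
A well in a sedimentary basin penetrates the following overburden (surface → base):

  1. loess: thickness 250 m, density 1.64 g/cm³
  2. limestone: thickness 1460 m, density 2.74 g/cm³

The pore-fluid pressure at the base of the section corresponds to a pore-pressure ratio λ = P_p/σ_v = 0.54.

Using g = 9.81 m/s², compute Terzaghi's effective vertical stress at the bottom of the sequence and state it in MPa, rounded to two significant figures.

20 MPa

Overburden (lithostatic) stress σ_v:
loess: 1640 kg/m³ × 9.81 m/s² × 250 m = 4.022×10^6 Pa = 4.022 MPa
limestone: 2740 kg/m³ × 9.81 m/s² × 1460 m = 3.924×10^7 Pa = 39.24 MPa
Total = 4.022 + 39.24 = 43.266 MPa
Pore pressure P_p = λ·σ_v = 0.54 × 43.27 MPa = 23.36 MPa
Effective stress σ' = σ_v − P_p = 43.27 − 23.36 = 19.902 MPa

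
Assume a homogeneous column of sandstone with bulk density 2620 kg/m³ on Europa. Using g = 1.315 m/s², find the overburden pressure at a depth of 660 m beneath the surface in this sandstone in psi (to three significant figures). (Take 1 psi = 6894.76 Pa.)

sandstone: 2620 kg/m³ × 1.315 m/s² × 660 m = 2.274×10^6 Pa = 329.8 psi

330 psi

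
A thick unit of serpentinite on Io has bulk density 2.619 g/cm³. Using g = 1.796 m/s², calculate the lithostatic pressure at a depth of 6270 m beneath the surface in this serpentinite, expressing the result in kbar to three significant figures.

0.295 kbar

serpentinite: 2619 kg/m³ × 1.796 m/s² × 6270 m = 2.949×10^7 Pa = 0.2949 kbar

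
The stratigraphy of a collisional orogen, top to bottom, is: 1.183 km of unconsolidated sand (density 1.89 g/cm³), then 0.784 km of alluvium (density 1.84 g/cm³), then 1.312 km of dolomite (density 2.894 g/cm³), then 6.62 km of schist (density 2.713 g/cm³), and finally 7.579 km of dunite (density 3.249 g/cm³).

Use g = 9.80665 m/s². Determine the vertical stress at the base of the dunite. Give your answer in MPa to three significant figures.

491 MPa

unconsolidated sand: 1890 kg/m³ × 9.80665 m/s² × 1183 m = 2.193×10^7 Pa = 21.93 MPa
alluvium: 1840 kg/m³ × 9.80665 m/s² × 784 m = 1.415×10^7 Pa = 14.15 MPa
dolomite: 2894 kg/m³ × 9.80665 m/s² × 1312 m = 3.724×10^7 Pa = 37.24 MPa
schist: 2713 kg/m³ × 9.80665 m/s² × 6620 m = 1.761×10^8 Pa = 176.1 MPa
dunite: 3249 kg/m³ × 9.80665 m/s² × 7579 m = 2.415×10^8 Pa = 241.5 MPa
Total = 21.93 + 14.15 + 37.24 + 176.1 + 241.5 = 490.92 MPa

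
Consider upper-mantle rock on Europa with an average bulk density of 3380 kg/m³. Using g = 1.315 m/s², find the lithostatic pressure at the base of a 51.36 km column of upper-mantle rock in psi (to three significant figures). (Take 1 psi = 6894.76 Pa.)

33100 psi

upper-mantle rock: 3380 kg/m³ × 1.315 m/s² × 51360 m = 2.283×10^8 Pa = 33109 psi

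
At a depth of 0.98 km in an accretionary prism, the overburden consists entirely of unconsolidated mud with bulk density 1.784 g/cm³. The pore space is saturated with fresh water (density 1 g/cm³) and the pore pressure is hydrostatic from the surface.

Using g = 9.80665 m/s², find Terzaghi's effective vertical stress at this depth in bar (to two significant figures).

75 bar

Overburden (lithostatic) stress σ_v:
unconsolidated mud: 1784 kg/m³ × 9.80665 m/s² × 980 m = 1.715×10^7 Pa = 17.15 MPa
Pore pressure P_p = 1000 kg/m³ × 9.80665 m/s² × 980 m = 9.611×10^6 Pa = 9.611 MPa
Effective stress σ' = σ_v − P_p = 17.15 − 9.611 = 7.5346 MPa = 75.346 bar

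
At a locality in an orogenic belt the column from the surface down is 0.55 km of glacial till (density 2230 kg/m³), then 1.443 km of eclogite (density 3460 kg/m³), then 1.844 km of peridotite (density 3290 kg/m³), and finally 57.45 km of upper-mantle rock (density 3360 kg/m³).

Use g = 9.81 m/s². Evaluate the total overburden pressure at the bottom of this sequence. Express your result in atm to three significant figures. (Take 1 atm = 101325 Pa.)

glacial till: 2230 kg/m³ × 9.81 m/s² × 550 m = 1.203×10^7 Pa = 118.7 atm
eclogite: 3460 kg/m³ × 9.81 m/s² × 1443 m = 4.898×10^7 Pa = 483.4 atm
peridotite: 3290 kg/m³ × 9.81 m/s² × 1844 m = 5.951×10^7 Pa = 587.4 atm
upper-mantle rock: 3360 kg/m³ × 9.81 m/s² × 57450 m = 1.894×10^9 Pa = 18689 atm
Total = 118.7 + 483.4 + 587.4 + 18689 = 19878 atm

19900 atm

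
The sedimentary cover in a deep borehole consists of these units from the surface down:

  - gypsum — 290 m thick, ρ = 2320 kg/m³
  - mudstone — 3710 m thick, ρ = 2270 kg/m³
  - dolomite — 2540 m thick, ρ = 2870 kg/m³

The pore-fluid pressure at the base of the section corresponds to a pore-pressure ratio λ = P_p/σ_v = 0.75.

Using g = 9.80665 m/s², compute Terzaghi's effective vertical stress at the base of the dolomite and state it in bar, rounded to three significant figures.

Overburden (lithostatic) stress σ_v:
gypsum: 2320 kg/m³ × 9.80665 m/s² × 290 m = 6.598×10^6 Pa = 6.598 MPa
mudstone: 2270 kg/m³ × 9.80665 m/s² × 3710 m = 8.259×10^7 Pa = 82.59 MPa
dolomite: 2870 kg/m³ × 9.80665 m/s² × 2540 m = 7.149×10^7 Pa = 71.49 MPa
Total = 6.598 + 82.59 + 71.49 = 160.68 MPa
Pore pressure P_p = λ·σ_v = 0.75 × 160.7 MPa = 120.5 MPa
Effective stress σ' = σ_v − P_p = 160.7 − 120.5 = 40.169 MPa = 401.69 bar

402 bar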